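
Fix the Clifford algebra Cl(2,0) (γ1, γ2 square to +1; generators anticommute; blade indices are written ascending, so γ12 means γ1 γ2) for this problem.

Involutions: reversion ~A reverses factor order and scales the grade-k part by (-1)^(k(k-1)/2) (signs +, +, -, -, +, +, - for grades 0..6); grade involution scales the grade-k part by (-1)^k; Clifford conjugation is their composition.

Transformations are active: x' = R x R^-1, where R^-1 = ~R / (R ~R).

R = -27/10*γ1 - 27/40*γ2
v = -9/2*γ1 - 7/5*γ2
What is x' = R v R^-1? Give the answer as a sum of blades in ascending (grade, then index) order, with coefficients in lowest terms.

~R = -27/10*γ1 - 27/40*γ2, and R ~R = 12393/1600, so R^-1 = ~R / (12393/1600).
R v = 2619/200 + 297/400*γ12
Answer: -787/170*γ1 - 15/17*γ2


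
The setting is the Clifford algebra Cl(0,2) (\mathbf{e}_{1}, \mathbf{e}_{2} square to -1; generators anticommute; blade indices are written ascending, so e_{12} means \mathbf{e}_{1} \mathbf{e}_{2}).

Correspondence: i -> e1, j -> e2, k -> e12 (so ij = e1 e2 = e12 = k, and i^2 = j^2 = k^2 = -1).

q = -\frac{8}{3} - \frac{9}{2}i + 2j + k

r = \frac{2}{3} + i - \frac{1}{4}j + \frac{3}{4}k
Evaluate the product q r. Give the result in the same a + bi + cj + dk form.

In blades: q = -\frac{8}{3} - \frac{9}{2} e_{1} + 2 e_{2} + e_{12}, r = \frac{2}{3} + e_{1} - \frac{1}{4} e_{2} + \frac{3}{4} e_{12}.
Distribute q over r term by term (generator squares from the signature, products reordered to ascending indices): (-\frac{8}{3})*r = -\frac{16}{9} - \frac{8}{3} e_{1} + \frac{2}{3} e_{2} - 2 e_{12}; (-\frac{9}{2} e_{1})*r = \frac{9}{2} - 3 e_{1} + \frac{27}{8} e_{2} + \frac{9}{8} e_{12}; (2 e_{2})*r = \frac{1}{2} + \frac{3}{2} e_{1} + \frac{4}{3} e_{2} - 2 e_{12}; (e_{12})*r = -\frac{3}{4} + \frac{1}{4} e_{1} + e_{2} + \frac{2}{3} e_{12}.
Sum: \frac{89}{36} - \frac{47}{12} e_{1} + \frac{51}{8} e_{2} - \frac{53}{24} e_{12}; translating back through the correspondence:
Answer: \frac{89}{36} - \frac{47}{12}i + \frac{51}{8}j - \frac{53}{24}k


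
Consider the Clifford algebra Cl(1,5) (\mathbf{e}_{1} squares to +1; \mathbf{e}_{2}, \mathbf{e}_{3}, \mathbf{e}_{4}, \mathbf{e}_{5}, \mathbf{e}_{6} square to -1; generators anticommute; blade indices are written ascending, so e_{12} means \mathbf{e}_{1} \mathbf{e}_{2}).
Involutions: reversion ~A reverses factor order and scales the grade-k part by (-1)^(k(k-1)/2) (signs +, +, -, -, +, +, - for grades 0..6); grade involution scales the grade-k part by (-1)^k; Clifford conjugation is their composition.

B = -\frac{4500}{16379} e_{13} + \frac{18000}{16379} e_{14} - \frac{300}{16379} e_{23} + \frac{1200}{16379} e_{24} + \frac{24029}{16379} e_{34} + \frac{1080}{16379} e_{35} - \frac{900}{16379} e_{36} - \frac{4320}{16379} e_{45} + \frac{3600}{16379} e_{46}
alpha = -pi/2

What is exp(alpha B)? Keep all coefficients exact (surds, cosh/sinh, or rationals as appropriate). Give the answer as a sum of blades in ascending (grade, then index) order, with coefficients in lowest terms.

B^2 term by term: the squares give (-\frac{4500}{16379})^2*(e_{13})^2 + (\frac{18000}{16379})^2*(e_{14})^2 + (-\frac{300}{16379})^2*(e_{23})^2 + (\frac{1200}{16379})^2*(e_{24})^2 + (\frac{24029}{16379})^2*(e_{34})^2 + (\frac{1080}{16379})^2*(e_{35})^2 + (-\frac{900}{16379})^2*(e_{36})^2 + (-\frac{4320}{16379})^2*(e_{45})^2 + (\frac{3600}{16379})^2*(e_{46})^2 = \frac{20250000}{268271641}*(+1) + \frac{324000000}{268271641}*(+1) + \frac{90000}{268271641}*(-1) + \frac{1440000}{268271641}*(-1) + \frac{577392841}{268271641}*(-1) + \frac{1166400}{268271641}*(-1) + \frac{810000}{268271641}*(-1) + \frac{18662400}{268271641}*(-1) + \frac{12960000}{268271641}*(-1) = -1 (each basis 2-blade squares to minus the product of its generators' squares); cross terms between blades sharing an index anticommute and cancel; the commuting (index-disjoint) pairs give grade-4 terms 2*c*c'*(blade product), which cancel blade by blade — e_{1234}: \frac{10800000}{268271641} - \frac{10800000}{268271641} = 0; e_{1345}: \frac{38880000}{268271641} - \frac{38880000}{268271641} = 0; e_{1346}: -\frac{32400000}{268271641} + \frac{32400000}{268271641} = 0; e_{2345}: \frac{2592000}{268271641} - \frac{2592000}{268271641} = 0; e_{2346}: -\frac{2160000}{268271641} + \frac{2160000}{268271641} = 0; e_{3456}: -\frac{7776000}{268271641} + \frac{7776000}{268271641} = 0 — confirming B is simple. So B^2 = -1.
B^2 = -1 — the series telescopes trigonometrically here: l = 1, alpha*l = - \frac{\pi}{2}, so exp(alpha B) = cos(- \frac{\pi}{2}) + (sin(- \frac{\pi}{2})/1)*B = 0 + (-1)*B.
Answer: \frac{4500}{16379} e_{13} - \frac{18000}{16379} e_{14} + \frac{300}{16379} e_{23} - \frac{1200}{16379} e_{24} - \frac{24029}{16379} e_{34} - \frac{1080}{16379} e_{35} + \frac{900}{16379} e_{36} + \frac{4320}{16379} e_{45} - \frac{3600}{16379} e_{46}


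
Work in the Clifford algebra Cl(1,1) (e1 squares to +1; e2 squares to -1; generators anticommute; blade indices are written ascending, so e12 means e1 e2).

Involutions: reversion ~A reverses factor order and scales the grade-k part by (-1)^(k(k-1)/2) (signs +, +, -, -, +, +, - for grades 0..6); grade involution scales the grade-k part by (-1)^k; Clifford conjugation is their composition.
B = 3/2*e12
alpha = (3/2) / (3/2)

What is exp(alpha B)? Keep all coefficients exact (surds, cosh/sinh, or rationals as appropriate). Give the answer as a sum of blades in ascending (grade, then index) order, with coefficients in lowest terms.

B^2 = (3/2)^2*(e12)^2 = 9/4*(+1) = 9/4 (a basis 2-blade squares to minus the product of its generators' squares).
B^2 = 9/4 — the positive square puts this in the hyperbolic regime; l = 3/2, alpha*l = 3/2, so exp(alpha B) = cosh(3/2) + (sinh(3/2)/(3/2))*B = cosh(3/2) + (2*sinh(3/2)/3)*B.
Answer: cosh(3/2) + sinh(3/2)*e12


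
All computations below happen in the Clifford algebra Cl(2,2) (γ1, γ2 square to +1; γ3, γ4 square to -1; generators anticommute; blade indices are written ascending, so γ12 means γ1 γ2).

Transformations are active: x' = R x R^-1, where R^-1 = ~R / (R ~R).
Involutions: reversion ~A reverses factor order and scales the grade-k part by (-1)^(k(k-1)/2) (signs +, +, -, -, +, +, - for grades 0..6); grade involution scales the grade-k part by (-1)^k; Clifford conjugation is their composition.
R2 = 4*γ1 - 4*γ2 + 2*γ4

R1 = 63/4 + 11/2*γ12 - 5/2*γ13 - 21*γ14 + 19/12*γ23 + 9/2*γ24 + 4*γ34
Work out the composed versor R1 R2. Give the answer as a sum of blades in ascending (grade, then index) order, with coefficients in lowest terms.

Distribute over the terms of R2 (each basis-blade product reordered to ascending indices, repeated generators contracted through their squares):
R1 (4*γ1) = 63*γ1 - 22*γ2 + 10*γ3 + 84*γ4 + 19/3*γ123 + 18*γ124 + 16*γ134
R1 (-4*γ2) = -22*γ1 - 63*γ2 + 19/3*γ3 + 18*γ4 - 10*γ123 - 84*γ124 - 16*γ234
R1 (2*γ4) = 42*γ1 - 9*γ2 - 8*γ3 + 63/2*γ4 + 11*γ124 - 5*γ134 + 19/6*γ234
Summing the partial products and collecting blades:
Answer: 83*γ1 - 94*γ2 + 25/3*γ3 + 267/2*γ4 - 11/3*γ123 - 55*γ124 + 11*γ134 - 77/6*γ234


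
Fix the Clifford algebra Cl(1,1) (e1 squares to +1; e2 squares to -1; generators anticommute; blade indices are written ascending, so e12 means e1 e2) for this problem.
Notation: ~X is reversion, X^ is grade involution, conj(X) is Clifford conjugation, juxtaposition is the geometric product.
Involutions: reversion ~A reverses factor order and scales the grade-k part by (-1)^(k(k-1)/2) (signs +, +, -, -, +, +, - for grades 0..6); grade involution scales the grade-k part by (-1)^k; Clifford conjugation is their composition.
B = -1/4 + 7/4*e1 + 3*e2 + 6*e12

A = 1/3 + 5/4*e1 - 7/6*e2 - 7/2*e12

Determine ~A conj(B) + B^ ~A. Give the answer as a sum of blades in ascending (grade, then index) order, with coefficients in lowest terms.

first term: -1285/48 + 797/48*e1 - 25/12*e2 - 26/3*e12
second term: 731/48 - 211/48*e1 - 43/3*e2 + 83/12*e12
Answer: -277/24 + 293/24*e1 - 197/12*e2 - 7/4*e12


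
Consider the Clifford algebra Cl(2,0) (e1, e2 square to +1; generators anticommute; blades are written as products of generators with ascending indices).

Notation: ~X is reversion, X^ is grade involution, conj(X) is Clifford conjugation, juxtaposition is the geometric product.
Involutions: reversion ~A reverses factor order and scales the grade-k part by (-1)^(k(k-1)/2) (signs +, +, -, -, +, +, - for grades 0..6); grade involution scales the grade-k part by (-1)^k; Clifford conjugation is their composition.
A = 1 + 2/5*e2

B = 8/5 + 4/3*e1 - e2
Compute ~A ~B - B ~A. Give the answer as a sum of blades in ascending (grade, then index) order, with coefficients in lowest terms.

first term: 6/5 + 4/3*e1 - 9/25*e2 - 8/15*e1 e2
second term: 6/5 + 4/3*e1 - 9/25*e2 + 8/15*e1 e2
Answer: -16/15*e1 e2


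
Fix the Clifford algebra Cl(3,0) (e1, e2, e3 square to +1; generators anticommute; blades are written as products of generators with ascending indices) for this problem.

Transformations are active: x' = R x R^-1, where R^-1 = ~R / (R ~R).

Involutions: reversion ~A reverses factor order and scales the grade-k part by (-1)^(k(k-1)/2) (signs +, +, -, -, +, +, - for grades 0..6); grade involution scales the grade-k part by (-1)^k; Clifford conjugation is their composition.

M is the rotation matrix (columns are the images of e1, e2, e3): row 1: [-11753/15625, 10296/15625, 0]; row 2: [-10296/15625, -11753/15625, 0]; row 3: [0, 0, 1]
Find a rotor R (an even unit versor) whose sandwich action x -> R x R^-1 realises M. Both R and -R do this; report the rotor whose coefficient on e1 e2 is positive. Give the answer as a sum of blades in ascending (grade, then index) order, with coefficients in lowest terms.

Method: write R = a + b12*e1 e2 + b13*e1 e3 + b23*e2 e3 with a^2 + b12^2 + b13^2 + b23^2 = 1 (so R^-1 = ~R). Expanding the columns R e_j ~R gives tr M = 4a^2 - 1 and, from the antisymmetric part, M21 - M12 = -4a*b12, M13 - M31 = 4a*b13, M32 - M23 = -4a*b23.
Here tr M = -7881/15625, so a^2 = (1 + tr M)/4 = 1936/15625 and a = ±44/125. Taking a = 44/125: M21 - M12 = -20592/15625, M13 - M31 = 0, M32 - M23 = 0, giving b12 = 117/125, b13 = 0, b23 = 0, i.e. R = 44/125 + 117/125*e1 e2.
Its e1 e2 coefficient is already positive.
Answer: 44/125 + 117/125*e1 e2. Recall the cover is two-to-one: with M of trace -7881/15625, both preimages act alike, and the stated e1 e2 sign chooses the sheet.


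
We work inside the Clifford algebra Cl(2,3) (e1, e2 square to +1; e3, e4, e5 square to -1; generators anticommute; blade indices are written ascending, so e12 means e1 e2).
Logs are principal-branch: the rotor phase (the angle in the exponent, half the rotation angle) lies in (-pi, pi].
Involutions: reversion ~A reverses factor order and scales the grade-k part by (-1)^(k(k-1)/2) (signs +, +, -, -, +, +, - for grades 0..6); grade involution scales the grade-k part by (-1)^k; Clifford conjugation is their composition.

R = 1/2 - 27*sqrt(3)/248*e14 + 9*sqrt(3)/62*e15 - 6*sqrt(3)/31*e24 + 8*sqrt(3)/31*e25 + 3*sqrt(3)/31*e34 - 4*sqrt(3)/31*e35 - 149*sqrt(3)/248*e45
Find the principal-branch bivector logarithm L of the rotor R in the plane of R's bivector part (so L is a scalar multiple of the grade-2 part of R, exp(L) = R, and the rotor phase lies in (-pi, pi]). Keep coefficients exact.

The scalar part of R is 1/2, so the principal-branch rotor phase is pinned; divide the bivector part by its sine to get the unit plane — L is the phase times that plane.
Concretely: cos(phase) = 1/2 gives phase = ±pi/3, and since phase/sin(phase) is even the sign is immaterial: L = (phase/sin(phase)) * <R>_2 = (2*sqrt(3)*pi/9) * <R>_2.
Answer: -9*pi/124*e14 + 3*pi/31*e15 - 4*pi/31*e24 + 16*pi/93*e25 + 2*pi/31*e34 - 8*pi/93*e35 - 149*pi/372*e45


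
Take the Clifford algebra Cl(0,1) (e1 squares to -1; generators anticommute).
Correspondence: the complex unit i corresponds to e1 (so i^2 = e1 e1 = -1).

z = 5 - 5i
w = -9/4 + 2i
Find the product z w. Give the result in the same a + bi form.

In blades: z = 5 - 5*e1, w = -9/4 + 2*e1.
Distribute z over w term by term (generator squares from the signature, products reordered to ascending indices): (5)*w = -45/4 + 10*e1; (-5*e1)*w = 10 + 45/4*e1.
Sum: -5/4 + 85/4*e1; translating back through the correspondence:
Answer: -5/4 + 85/4*i


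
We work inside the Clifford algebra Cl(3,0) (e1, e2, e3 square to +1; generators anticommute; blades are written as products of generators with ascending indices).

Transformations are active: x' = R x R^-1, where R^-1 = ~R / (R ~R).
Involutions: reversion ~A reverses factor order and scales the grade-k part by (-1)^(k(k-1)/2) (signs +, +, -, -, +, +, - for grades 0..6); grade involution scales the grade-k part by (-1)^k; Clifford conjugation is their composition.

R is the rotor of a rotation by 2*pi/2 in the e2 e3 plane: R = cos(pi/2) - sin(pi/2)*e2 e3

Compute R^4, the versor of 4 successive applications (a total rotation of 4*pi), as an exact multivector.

Rotor phase runs at HALF the rotation angle; powers of one rotor simply add phase, so after 4 steps in e2 e3 the phase is 4*pi/2 = 2*pi and R^4 = cos(2*pi) - sin(2*pi)*e2 e3.
cos(2*pi) = 1 and sin(2*pi) = 0, so R^4 = 1. The total rotation 4*pi is 2 full turns, so every vector returns to itself, yet the rotor is +1, back on the identity sheet (an even number of 2*pi turns).
Answer: 1


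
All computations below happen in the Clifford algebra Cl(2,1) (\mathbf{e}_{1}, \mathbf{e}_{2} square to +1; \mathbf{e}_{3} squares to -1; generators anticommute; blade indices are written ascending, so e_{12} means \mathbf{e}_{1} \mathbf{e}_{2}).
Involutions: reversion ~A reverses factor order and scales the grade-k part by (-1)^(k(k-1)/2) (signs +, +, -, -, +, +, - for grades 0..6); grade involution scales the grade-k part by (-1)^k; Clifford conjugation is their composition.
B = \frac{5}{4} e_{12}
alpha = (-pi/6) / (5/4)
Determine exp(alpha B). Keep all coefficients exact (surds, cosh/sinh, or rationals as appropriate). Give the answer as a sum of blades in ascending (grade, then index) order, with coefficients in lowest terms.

B^2 = (\frac{5}{4})^2*(e_{12})^2 = \frac{25}{16}*(-1) = -\frac{25}{16} (a basis 2-blade squares to minus the product of its generators' squares).
B^2 = -\frac{25}{16} — the negative square puts this in the circular regime; l = \frac{5}{4}, alpha*l = - \frac{\pi}{6}, so exp(alpha B) = cos(- \frac{\pi}{6}) + (sin(- \frac{\pi}{6})/(\frac{5}{4}))*B = \frac{\sqrt{3}}{2} + (- \frac{2}{5})*B.
Answer: \frac{\sqrt{3}}{2} - \frac{1}{2} e_{12}


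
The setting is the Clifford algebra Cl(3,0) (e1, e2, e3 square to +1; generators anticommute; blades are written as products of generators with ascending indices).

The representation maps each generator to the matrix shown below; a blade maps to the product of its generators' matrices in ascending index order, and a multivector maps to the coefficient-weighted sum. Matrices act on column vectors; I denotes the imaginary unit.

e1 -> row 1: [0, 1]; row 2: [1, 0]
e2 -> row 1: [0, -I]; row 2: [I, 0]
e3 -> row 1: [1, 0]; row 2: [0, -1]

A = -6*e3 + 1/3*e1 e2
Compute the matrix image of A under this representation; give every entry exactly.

Bivector images (products of the table entries): rho(e1 e2) = rho(e1)rho(e2) = row 1: [I, 0]; row 2: [0, -I].
M = (-6)*rho(e3) + (1/3)*rho(e1 e2), summed entrywise:
Answer: row 1: [-6 + I/3, 0]; row 2: [0, 6 - I/3]


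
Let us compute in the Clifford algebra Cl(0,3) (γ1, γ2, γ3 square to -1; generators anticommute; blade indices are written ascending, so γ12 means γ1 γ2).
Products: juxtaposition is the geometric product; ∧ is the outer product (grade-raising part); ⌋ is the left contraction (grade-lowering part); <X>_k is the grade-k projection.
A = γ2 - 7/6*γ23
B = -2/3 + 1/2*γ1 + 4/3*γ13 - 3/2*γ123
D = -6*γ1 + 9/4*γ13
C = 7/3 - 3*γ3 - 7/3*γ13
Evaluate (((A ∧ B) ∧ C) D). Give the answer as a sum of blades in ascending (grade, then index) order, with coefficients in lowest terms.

step 1: -2/3*γ2 - 1/2*γ12 + 7/9*γ23 - 23/12*γ123
step 2: -14/9*γ2 - 7/6*γ12 + 103/27*γ23 - 163/36*γ123
step 3: -51/16*γ2 - 215/12*γ12 - 715/24*γ23 - 349/18*γ123
Answer: -51/16*γ2 - 215/12*γ12 - 715/24*γ23 - 349/18*γ123


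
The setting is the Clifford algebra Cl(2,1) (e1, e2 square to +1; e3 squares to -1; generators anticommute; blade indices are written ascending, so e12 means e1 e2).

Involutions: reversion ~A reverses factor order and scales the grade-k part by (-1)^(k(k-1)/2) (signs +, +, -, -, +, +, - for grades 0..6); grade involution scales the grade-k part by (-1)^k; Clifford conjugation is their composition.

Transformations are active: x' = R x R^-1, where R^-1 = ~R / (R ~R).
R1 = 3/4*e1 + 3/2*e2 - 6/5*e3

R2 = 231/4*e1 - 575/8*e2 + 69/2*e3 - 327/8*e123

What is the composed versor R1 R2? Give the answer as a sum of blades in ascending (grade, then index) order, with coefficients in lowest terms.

Distribute over the terms of R1 (each basis-blade product reordered to ascending indices, repeated generators contracted through their squares):
(3/4*e1) R2 = 693/16 - 1725/32*e12 + 207/8*e13 - 981/32*e23
(3/2*e2) R2 = -1725/16 - 693/8*e12 + 981/16*e13 + 207/4*e23
(-6/5*e3) R2 = 207/5 - 981/20*e12 + 693/10*e13 - 345/4*e23
Summing the partial products and collecting blades:
Answer: -231/10 - 30333/160*e12 + 12519/80*e13 - 2085/32*e23


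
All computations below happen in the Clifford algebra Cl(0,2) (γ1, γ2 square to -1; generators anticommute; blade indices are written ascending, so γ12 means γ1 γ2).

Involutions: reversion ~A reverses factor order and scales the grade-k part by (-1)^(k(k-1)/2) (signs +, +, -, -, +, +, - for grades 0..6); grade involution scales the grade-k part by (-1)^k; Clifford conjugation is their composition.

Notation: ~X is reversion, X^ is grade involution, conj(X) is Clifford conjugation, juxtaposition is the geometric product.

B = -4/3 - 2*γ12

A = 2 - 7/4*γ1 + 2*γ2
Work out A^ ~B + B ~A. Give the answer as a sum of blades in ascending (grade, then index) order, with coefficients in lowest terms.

first term: -8/3 - 19/3*γ1 - 5/6*γ2 + 4*γ12
second term: -8/3 + 19/3*γ1 + 5/6*γ2 - 4*γ12
Answer: -16/3


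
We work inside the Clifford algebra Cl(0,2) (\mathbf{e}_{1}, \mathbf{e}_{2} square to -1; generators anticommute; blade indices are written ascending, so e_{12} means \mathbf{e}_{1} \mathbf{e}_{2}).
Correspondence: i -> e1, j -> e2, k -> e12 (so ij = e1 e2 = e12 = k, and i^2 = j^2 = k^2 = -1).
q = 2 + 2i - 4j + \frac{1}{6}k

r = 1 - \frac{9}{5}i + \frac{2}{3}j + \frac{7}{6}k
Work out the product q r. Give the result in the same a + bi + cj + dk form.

In blades: q = 2 + 2 e_{1} - 4 e_{2} + \frac{1}{6} e_{12}, r = 1 - \frac{9}{5} e_{1} + \frac{2}{3} e_{2} + \frac{7}{6} e_{12}.
Distribute q over r term by term (generator squares from the signature, products reordered to ascending indices): (2)*r = 2 - \frac{18}{5} e_{1} + \frac{4}{3} e_{2} + \frac{7}{3} e_{12}; (2 e_{1})*r = \frac{18}{5} + 2 e_{1} - \frac{7}{3} e_{2} + \frac{4}{3} e_{12}; (-4 e_{2})*r = \frac{8}{3} - \frac{14}{3} e_{1} - 4 e_{2} - \frac{36}{5} e_{12}; (\frac{1}{6} e_{12})*r = -\frac{7}{36} - \frac{1}{9} e_{1} - \frac{3}{10} e_{2} + \frac{1}{6} e_{12}.
Sum: \frac{1453}{180} - \frac{287}{45} e_{1} - \frac{53}{10} e_{2} - \frac{101}{30} e_{12}; translating back through the correspondence:
Answer: \frac{1453}{180} - \frac{287}{45}i - \frac{53}{10}j - \frac{101}{30}k


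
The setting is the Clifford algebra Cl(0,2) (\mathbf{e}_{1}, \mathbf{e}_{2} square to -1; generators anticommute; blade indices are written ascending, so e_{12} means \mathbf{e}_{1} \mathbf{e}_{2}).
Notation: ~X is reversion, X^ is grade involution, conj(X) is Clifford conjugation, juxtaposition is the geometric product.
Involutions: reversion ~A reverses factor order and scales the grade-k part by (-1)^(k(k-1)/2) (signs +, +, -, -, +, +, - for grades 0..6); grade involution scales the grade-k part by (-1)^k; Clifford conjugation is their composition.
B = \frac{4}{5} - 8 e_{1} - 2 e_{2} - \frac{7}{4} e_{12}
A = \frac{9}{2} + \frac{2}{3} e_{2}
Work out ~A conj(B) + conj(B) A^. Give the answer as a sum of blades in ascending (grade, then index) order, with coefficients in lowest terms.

first term: \frac{34}{15} + \frac{223}{6} e_{1} + \frac{143}{15} e_{2} + \frac{61}{24} e_{12}
second term: \frac{74}{15} + \frac{223}{6} e_{1} + \frac{127}{15} e_{2} + \frac{61}{24} e_{12}
Answer: \frac{36}{5} + \frac{223}{3} e_{1} + 18 e_{2} + \frac{61}{12} e_{12}


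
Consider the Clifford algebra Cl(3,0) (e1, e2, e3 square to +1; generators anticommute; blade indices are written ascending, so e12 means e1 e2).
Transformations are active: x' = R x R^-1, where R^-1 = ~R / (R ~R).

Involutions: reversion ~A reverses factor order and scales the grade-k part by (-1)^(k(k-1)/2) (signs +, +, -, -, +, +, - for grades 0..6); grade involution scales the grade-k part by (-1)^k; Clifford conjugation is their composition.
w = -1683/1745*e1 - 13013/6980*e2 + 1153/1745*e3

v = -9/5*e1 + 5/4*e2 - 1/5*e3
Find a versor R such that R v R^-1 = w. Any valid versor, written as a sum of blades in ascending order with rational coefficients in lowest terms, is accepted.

Equal squares first: v^2 = w^2 = 1937/400. Then v + w = -4824/1745*e1 - 1072/1745*e2 + 804/1745*e3 is a versor taking v to w, provided it is invertible.
Answer: -4824/1745*e1 - 1072/1745*e2 + 804/1745*e3


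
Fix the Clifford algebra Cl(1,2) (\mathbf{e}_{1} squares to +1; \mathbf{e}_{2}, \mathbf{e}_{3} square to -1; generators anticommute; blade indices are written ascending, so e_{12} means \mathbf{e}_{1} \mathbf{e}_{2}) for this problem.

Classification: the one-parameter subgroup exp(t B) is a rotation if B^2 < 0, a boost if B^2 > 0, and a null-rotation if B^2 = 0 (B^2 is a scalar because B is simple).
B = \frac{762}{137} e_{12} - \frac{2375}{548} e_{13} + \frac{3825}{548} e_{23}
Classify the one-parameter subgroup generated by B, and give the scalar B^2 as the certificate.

B^2 term by term: the squares give (\frac{762}{137})^2*(e_{12})^2 + (-\frac{2375}{548})^2*(e_{13})^2 + (\frac{3825}{548})^2*(e_{23})^2 = \frac{580644}{18769}*(+1) + \frac{5640625}{300304}*(+1) + \frac{14630625}{300304}*(-1) = 1 (each basis 2-blade squares to minus the product of its generators' squares); cross terms between blades sharing an index anticommute and cancel. So B^2 = 1.
Answer: boost, certificate B^2 = 1. The scalar 1 is the complete invariant here: its sign names the subgroup type.


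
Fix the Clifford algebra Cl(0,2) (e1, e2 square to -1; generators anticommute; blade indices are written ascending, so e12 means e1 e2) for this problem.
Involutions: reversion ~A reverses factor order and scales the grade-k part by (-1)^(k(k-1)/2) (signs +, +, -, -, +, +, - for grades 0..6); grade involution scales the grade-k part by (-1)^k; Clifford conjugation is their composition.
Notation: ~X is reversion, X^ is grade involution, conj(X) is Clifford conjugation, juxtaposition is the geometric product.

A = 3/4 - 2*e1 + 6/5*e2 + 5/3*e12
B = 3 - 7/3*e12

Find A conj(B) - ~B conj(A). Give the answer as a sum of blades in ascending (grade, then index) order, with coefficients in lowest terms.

first term: -59/36 - 16/5*e1 + 124/15*e2 + 27/4*e12
second term: 221/36 + 44/5*e1 + 16/15*e2 - 13/4*e12
Answer: -70/9 - 12*e1 + 36/5*e2 + 10*e12


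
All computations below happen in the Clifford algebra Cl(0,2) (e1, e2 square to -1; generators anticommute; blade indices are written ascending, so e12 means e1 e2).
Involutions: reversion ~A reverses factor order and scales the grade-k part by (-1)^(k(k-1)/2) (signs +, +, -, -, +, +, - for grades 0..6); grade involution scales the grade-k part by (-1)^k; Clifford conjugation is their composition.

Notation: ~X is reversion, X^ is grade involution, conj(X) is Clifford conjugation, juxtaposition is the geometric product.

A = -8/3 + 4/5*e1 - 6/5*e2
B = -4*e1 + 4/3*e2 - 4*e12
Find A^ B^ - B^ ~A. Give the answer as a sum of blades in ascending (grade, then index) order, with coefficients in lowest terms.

first term: 24/5 - 232/15*e1 + 16/45*e2 + 104/15*e12
second term: -24/5 - 232/15*e1 + 16/45*e2 + 104/15*e12
Answer: 48/5


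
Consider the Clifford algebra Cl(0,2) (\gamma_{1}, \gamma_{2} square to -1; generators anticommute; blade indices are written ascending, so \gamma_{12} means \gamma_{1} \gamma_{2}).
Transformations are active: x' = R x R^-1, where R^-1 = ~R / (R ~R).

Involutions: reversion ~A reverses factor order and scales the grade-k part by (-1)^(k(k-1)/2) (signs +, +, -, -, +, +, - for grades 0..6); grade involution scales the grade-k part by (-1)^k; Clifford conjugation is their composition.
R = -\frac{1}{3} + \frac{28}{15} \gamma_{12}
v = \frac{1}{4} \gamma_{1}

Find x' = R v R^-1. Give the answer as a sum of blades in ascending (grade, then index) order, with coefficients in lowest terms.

~R = -\frac{1}{3} - \frac{28}{15} \gamma_{12}, and R ~R = \frac{809}{225}, so R^-1 = ~R / (\frac{809}{225}).
R v = -\frac{1}{12} \gamma_{1} + \frac{7}{15} \gamma_{2}
Answer: -\frac{759}{3236} \gamma_{1} - \frac{70}{809} \gamma_{2}


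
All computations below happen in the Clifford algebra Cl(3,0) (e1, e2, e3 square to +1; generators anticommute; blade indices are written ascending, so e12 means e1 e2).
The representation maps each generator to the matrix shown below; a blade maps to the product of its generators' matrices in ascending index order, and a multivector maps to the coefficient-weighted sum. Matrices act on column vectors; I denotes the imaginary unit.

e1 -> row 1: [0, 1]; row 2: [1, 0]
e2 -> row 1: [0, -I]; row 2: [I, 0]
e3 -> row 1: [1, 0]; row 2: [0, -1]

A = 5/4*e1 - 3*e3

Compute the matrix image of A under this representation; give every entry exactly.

M = (5/4)*rho(e1) + (-3)*rho(e3), summed entrywise:
Answer: row 1: [-3, 5/4]; row 2: [5/4, 3]


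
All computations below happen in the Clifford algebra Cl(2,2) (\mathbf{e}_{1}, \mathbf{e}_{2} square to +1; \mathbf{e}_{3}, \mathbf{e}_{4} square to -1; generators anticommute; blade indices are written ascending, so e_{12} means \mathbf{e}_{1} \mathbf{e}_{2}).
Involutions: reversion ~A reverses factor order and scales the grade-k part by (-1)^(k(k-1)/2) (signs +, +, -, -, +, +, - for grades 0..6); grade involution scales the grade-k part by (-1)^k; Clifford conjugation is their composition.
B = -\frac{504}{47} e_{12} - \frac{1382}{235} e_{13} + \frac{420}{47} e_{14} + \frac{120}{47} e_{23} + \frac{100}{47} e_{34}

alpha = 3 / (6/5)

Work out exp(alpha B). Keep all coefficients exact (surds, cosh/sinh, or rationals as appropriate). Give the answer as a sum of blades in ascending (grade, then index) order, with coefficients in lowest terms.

B^2 term by term: the squares give (-\frac{504}{47})^2*(e_{12})^2 + (-\frac{1382}{235})^2*(e_{13})^2 + (\frac{420}{47})^2*(e_{14})^2 + (\frac{120}{47})^2*(e_{23})^2 + (\frac{100}{47})^2*(e_{34})^2 = \frac{254016}{2209}*(-1) + \frac{1909924}{55225}*(+1) + \frac{176400}{2209}*(+1) + \frac{14400}{2209}*(+1) + \frac{10000}{2209}*(-1) = \frac{36}{25} (each basis 2-blade squares to minus the product of its generators' squares); cross terms between blades sharing an index anticommute and cancel; the commuting (index-disjoint) pairs give grade-4 terms 2*c*c'*(blade product), which cancel blade by blade — e_{1234}: -\frac{100800}{2209} + \frac{100800}{2209} = 0 — confirming B is simple. So B^2 = \frac{36}{25}.
B^2 = \frac{36}{25} — hyperbolic case — the even/odd split gives cosh and sinh: l = \frac{6}{5}, alpha*l = 3, so exp(alpha B) = cosh(3) + (sinh(3)/(\frac{6}{5}))*B = \cosh{\left(3 \right)} + (\frac{5 \sinh{\left(3 \right)}}{6})*B.
Answer: \cosh{\left(3 \right)} - \frac{420 \sinh{\left(3 \right)}}{47} e_{12} - \frac{691 \sinh{\left(3 \right)}}{141} e_{13} + \frac{350 \sinh{\left(3 \right)}}{47} e_{14} + \frac{100 \sinh{\left(3 \right)}}{47} e_{23} + \frac{250 \sinh{\left(3 \right)}}{141} e_{34}


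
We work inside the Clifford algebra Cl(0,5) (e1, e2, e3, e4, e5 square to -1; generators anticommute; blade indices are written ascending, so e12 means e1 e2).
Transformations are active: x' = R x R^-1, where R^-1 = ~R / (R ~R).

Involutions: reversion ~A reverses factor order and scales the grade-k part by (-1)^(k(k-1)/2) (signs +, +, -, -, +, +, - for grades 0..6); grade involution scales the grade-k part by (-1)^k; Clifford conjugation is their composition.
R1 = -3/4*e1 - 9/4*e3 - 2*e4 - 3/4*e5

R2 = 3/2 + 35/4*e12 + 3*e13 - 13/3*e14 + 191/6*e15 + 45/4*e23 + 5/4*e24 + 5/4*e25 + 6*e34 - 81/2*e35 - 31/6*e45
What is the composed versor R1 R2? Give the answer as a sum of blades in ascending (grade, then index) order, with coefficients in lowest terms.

Distribute over the terms of R1 (each basis-blade product reordered to ascending indices, repeated generators contracted through their squares):
(-3/4*e1) R2 = -9/8*e1 + 105/16*e2 + 9/4*e3 - 13/4*e4 + 191/8*e5 - 135/16*e123 - 15/16*e124 - 15/16*e125 - 9/2*e134 + 243/8*e135 + 31/8*e145
(-9/4*e3) R2 = -27/4*e1 - 405/16*e2 - 27/8*e3 + 27/2*e4 - 729/8*e5 - 315/16*e123 - 39/4*e134 + 573/8*e135 + 45/16*e234 + 45/16*e235 + 93/8*e345
(-2*e4) R2 = 26/3*e1 - 5/2*e2 - 12*e3 - 3*e4 - 31/3*e5 - 35/2*e124 - 6*e134 + 191/3*e145 - 45/2*e234 + 5/2*e245 - 81*e345
(-3/4*e5) R2 = -191/8*e1 - 15/16*e2 + 243/8*e3 + 31/8*e4 - 9/8*e5 - 105/16*e125 - 9/4*e135 + 13/4*e145 - 135/16*e235 - 15/16*e245 - 9/2*e345
Summing the partial products and collecting blades:
Answer: -277/12*e1 - 355/16*e2 + 69/4*e3 + 89/8*e4 - 1889/24*e5 - 225/8*e123 - 295/16*e124 - 15/2*e125 - 81/4*e134 + 399/4*e135 + 1699/24*e145 - 315/16*e234 - 45/8*e235 + 25/16*e245 - 591/8*e345


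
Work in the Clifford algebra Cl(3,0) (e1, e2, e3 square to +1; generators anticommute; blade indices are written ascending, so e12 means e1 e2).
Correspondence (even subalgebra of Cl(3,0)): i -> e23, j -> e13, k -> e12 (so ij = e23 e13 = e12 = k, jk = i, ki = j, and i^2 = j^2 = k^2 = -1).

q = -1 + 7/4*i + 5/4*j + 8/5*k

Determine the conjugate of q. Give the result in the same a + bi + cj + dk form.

In blades: q = -1 + 8/5*e12 + 5/4*e13 + 7/4*e23.
Quaternion conjugation is reversion on the even subalgebra: the scalar is fixed and every grade-2 blade flips sign, giving -1 - 8/5*e12 - 5/4*e13 - 7/4*e23; translating back:
Answer: -1 - 7/4*i - 5/4*j - 8/5*k


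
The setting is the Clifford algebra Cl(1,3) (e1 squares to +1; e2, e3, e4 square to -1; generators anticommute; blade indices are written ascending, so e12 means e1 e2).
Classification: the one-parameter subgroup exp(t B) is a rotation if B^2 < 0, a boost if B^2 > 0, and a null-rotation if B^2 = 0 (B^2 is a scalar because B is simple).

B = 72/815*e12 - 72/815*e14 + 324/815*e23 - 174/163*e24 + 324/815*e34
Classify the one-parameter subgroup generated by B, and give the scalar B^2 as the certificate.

B^2 term by term: the squares give (72/815)^2*(e12)^2 + (-72/815)^2*(e14)^2 + (324/815)^2*(e23)^2 + (-174/163)^2*(e24)^2 + (324/815)^2*(e34)^2 = 5184/664225*(+1) + 5184/664225*(+1) + 104976/664225*(-1) + 30276/26569*(-1) + 104976/664225*(-1) = -36/25 (each basis 2-blade squares to minus the product of its generators' squares); cross terms between blades sharing an index anticommute and cancel; the commuting (index-disjoint) pairs give grade-4 terms 2*c*c'*(blade product), which cancel blade by blade — e1234: 46656/664225 - 46656/664225 = 0 — confirming B is simple. So B^2 = -36/25.
Answer: rotation, certificate B^2 = -36/25. No conjugation can change B^2 = -36/25; the sign gives the class.


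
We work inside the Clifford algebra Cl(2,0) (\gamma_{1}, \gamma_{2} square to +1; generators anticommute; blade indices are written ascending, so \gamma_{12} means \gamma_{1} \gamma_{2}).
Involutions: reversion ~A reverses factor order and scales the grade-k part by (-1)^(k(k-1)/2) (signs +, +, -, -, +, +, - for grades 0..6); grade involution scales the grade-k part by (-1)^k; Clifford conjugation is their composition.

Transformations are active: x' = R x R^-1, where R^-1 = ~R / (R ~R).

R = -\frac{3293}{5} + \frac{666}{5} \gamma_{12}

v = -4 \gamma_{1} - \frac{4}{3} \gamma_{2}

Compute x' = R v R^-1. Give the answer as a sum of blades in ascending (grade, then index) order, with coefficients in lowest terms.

~R = -\frac{3293}{5} - \frac{666}{5} \gamma_{12}, and R ~R = \frac{2257481}{5}, so R^-1 = ~R / (\frac{2257481}{5}).
R v = \frac{12284}{5} \gamma_{1} + \frac{21164}{15} \gamma_{2}
Answer: -\frac{26116}{8245} \gamma_{1} - \frac{68836}{24735} \gamma_{2}


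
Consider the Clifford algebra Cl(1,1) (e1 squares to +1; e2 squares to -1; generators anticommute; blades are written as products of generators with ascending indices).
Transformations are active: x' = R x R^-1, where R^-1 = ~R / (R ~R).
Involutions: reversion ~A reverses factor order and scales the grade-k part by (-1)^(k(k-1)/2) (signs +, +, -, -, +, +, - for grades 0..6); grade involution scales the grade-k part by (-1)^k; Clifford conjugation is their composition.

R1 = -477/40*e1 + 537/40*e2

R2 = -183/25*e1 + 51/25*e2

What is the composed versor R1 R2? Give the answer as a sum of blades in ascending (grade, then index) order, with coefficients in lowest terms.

Distribute over the terms of R1 (each basis-blade product reordered to ascending indices, repeated generators contracted through their squares):
(-477/40*e1) R2 = 87291/1000 - 24327/1000*e1 e2
(537/40*e2) R2 = -27387/1000 + 98271/1000*e1 e2
Summing the partial products and collecting blades:
Answer: 7488/125 + 9243/125*e1 e2


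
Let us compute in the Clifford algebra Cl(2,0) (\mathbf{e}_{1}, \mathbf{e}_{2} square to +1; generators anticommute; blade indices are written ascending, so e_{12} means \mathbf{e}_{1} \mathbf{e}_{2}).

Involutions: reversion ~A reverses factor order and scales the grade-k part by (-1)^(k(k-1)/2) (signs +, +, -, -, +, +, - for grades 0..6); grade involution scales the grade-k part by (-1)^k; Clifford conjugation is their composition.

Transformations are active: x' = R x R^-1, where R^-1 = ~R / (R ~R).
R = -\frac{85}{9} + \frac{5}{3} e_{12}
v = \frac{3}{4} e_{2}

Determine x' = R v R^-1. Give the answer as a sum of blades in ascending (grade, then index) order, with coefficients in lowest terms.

~R = -\frac{85}{9} - \frac{5}{3} e_{12}, and R ~R = \frac{7450}{81}, so R^-1 = ~R / (\frac{7450}{81}).
R v = \frac{5}{4} e_{1} - \frac{85}{12} e_{2}
Answer: -\frac{153}{596} e_{1} + \frac{105}{149} e_{2}


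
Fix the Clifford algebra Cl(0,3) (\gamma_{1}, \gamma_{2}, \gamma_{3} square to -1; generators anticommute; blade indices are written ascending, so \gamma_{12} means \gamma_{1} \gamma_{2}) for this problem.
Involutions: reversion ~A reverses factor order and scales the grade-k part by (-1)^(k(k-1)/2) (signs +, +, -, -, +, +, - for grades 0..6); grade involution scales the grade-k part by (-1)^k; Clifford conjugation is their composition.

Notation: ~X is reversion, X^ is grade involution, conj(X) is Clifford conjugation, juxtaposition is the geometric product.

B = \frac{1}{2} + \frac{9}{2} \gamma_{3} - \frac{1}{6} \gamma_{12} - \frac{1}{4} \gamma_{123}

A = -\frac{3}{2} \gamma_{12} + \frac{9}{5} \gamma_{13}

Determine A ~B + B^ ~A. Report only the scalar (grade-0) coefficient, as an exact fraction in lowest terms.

first term: \frac{1}{4} - \frac{81}{10} \gamma_{1} + \frac{9}{20} \gamma_{2} + \frac{3}{8} \gamma_{3} - \frac{3}{4} \gamma_{12} + \frac{9}{10} \gamma_{13} - \frac{3}{10} \gamma_{23} - \frac{27}{4} \gamma_{123}
second term: \frac{1}{4} + \frac{81}{10} \gamma_{1} - \frac{9}{20} \gamma_{2} - \frac{3}{8} \gamma_{3} + \frac{3}{4} \gamma_{12} - \frac{9}{10} \gamma_{13} + \frac{3}{10} \gamma_{23} - \frac{27}{4} \gamma_{123}
Answer: \frac{1}{2}


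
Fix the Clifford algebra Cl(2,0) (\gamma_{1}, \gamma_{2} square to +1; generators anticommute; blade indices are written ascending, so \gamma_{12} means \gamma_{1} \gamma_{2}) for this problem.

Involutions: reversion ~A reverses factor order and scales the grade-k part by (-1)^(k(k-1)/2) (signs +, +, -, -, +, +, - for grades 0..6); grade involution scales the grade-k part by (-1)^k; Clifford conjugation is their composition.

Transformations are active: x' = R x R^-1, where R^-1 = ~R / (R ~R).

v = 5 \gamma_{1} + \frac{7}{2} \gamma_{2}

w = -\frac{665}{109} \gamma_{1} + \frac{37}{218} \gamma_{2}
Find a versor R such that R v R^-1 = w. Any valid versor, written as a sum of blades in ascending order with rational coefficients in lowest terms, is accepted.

Sketch: the shared square \frac{149}{4} makes R = v + w = -\frac{120}{109} \gamma_{1} + \frac{400}{109} \gamma_{2} the natural versor; its sandwich fixes that direction, negates (v - w)/2, and sends v to w.
Answer: -\frac{120}{109} \gamma_{1} + \frac{400}{109} \gamma_{2}


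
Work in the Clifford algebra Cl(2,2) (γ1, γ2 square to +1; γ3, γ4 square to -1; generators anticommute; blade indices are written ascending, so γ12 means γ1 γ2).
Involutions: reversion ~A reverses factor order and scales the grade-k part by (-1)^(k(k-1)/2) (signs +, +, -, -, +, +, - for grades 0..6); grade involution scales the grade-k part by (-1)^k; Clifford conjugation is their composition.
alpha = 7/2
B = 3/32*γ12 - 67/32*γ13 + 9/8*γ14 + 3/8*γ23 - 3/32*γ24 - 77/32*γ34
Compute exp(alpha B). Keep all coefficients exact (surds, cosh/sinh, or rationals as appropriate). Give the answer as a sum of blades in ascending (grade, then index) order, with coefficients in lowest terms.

B^2 term by term: the squares give (3/32)^2*(γ12)^2 + (-67/32)^2*(γ13)^2 + (9/8)^2*(γ14)^2 + (3/8)^2*(γ23)^2 + (-3/32)^2*(γ24)^2 + (-77/32)^2*(γ34)^2 = 9/1024*(-1) + 4489/1024*(+1) + 81/64*(+1) + 9/64*(+1) + 9/1024*(+1) + 5929/1024*(-1) = 0 (each basis 2-blade squares to minus the product of its generators' squares); cross terms between blades sharing an index anticommute and cancel; the commuting (index-disjoint) pairs give grade-4 terms 2*c*c'*(blade product), which cancel blade by blade — γ1234: -231/512 - 201/512 + 27/32 = 0 — confirming B is simple. So B^2 = 0.
B^2 = 0, and the exponential is exactly linear here: exp(alpha B) = 1 + alpha B (parabolic case).
Answer: 1 + 21/64*γ12 - 469/64*γ13 + 63/16*γ14 + 21/16*γ23 - 21/64*γ24 - 539/64*γ34


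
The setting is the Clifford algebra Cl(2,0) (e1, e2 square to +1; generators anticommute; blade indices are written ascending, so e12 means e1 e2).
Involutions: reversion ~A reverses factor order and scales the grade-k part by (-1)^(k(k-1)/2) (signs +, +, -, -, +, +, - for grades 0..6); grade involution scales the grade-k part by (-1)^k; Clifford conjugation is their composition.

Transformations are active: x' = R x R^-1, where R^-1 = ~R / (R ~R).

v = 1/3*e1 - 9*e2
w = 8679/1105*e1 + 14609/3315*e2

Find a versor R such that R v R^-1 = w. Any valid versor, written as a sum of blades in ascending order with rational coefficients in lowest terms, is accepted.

Since q(v) = q(w) = 730/9, the sum R = v + w = 27142/3315*e1 - 15226/3315*e2 does the job whenever invertible.
Answer: 27142/3315*e1 - 15226/3315*e2


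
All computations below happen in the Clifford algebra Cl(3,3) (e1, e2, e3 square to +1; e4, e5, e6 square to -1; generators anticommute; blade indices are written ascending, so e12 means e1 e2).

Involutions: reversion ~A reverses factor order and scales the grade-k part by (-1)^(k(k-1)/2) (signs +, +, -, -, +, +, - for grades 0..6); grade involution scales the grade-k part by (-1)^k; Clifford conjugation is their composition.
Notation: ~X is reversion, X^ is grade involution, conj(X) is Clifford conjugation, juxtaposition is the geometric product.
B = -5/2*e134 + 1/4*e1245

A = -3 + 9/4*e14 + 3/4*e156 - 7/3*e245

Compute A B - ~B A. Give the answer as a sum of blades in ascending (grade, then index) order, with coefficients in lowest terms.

first term: -7/12*e1 + 45/8*e3 - 9/16*e25 + 15/2*e134 + 3/16*e246 - 35/6*e1235 - 3/4*e1245 - 15/8*e3456
second term: 7/12*e1 - 45/8*e3 - 9/16*e25 - 15/2*e134 + 3/16*e246 + 35/6*e1235 - 3/4*e1245 + 15/8*e3456
Answer: -7/6*e1 + 45/4*e3 + 15*e134 - 35/3*e1235 - 15/4*e3456


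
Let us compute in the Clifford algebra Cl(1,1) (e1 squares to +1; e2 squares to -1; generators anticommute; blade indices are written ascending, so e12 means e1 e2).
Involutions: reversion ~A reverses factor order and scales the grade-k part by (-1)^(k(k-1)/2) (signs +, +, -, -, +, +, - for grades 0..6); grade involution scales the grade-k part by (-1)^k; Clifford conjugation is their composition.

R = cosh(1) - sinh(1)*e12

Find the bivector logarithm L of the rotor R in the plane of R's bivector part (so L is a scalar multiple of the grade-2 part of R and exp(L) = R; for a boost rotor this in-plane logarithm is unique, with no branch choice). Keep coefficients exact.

The scalar part of R is cosh(1), giving the rapidity magnitude (cosh is even); the bivector part supplies orientation, its quotient by sinh of the rapidity is the plane, and L = rapidity * plane — unique in that plane, since flipping both signs leaves L unchanged.
Concretely: cosh(rapidity) = cosh(1) gives rapidity = ±1, and since rapidity/sinh(rapidity) is even the sign is immaterial: L = (rapidity/sinh(rapidity)) * <R>_2 = (1/sinh(1)) * <R>_2.
Answer: -e12
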